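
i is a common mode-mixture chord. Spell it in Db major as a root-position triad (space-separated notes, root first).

Db Fb Ab

i is built on scale degree 1, which is Db in both Db major and its parallel. Stacking thirds in Db minor on Db gives Db–Fb–Ab.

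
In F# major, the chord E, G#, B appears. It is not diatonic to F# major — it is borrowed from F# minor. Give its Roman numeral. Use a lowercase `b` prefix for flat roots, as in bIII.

In F# major scale degree 7 is E#; E is its lowered form, from F# minor. The diatonic chord on degree 7 would be E#dim (vii°), but E–G#–B is the major chord from F# minor. As a borrowed chord it is labeled bVII.

bVII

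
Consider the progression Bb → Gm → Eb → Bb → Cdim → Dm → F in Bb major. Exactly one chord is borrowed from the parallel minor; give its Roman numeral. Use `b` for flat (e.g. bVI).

Bb major has the diatonic set Bb, Cm, Dm, Eb, F, Gm, Adim. Of the given chords, Bb, Gm, Eb, Dm and F are diatonic. But Cdim (C–Eb–Gb) is foreign: the diatonic ii on degree 2 is Cm, whereas Cdim comes from Bb minor. It is labeled ii°.

ii°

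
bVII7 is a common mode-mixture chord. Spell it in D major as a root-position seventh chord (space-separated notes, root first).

The root of bVII7 is the lowered 7th degree: C# becomes C. In D minor the chord on C is C–E–G–Bb.

C E G Bb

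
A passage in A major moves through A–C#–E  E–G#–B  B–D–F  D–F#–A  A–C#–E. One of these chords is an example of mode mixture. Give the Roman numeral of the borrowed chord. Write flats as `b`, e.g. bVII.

The diatonic triads in A major are A, Bm, C#m, D, E, F#m, G#dim. Of the given chords, A–C#–E = A, E–G#–B = E and D–F#–A = D are diatonic. B–D–F doesn't fit — on degree 2 A major would have Bm (ii). Bdim is the degree-2 chord of A minor, so it is the borrowed ii°.

ii°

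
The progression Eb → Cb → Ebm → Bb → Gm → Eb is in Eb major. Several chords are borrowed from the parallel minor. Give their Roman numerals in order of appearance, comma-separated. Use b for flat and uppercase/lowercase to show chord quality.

bVI, i

In Eb major the diatonic chords are Eb, Fm, Gm, Ab, Bb, Cm, Ddim. Of the given chords, Eb, Bb and Gm are diatonic. But Cb (Cb–Eb–Gb) is foreign: the diatonic vi on degree 6 is Cm, whereas Cb comes from Eb minor. It is labeled bVI. But Ebm (Eb–Gb–Bb) is foreign: the diatonic I on degree 1 is Eb, whereas Ebm comes from Eb minor. It is labeled i.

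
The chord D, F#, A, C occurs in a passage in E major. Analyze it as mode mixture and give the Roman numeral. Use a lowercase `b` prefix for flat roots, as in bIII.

The root D is the lowered 7th scale degree — diatonically E major has D# there. D–F#–A–C is a dominant-seventh chord — the form found in E minor, not the diatonic vii° (D#dim). Borrowed into E major it is written bVII7.

bVII7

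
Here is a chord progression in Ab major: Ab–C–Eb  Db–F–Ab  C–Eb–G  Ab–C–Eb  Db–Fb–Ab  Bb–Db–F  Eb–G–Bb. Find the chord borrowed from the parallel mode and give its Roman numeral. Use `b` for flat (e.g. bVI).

iv

Ab major has the diatonic set Ab, Bbm, Cm, Db, Eb, Fm, Gdim. Ab–C–Eb = Ab, Db–F–Ab = Db, C–Eb–G = Cm, Bb–Db–F = Bbm and Eb–G–Bb = Eb are all diatonic. But Db–Fb–Ab is foreign: the diatonic IV on degree 4 is Db, whereas Dbm comes from Ab minor. It is labeled iv.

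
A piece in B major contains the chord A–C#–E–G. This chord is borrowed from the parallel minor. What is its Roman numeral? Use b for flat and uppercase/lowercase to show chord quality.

bVII7

The root A is the lowered 7th scale degree — diatonically B major has A# there. A–C#–E–G is a dominant-seventh chord — the form found in B minor, not the diatonic vii° (A#dim). Borrowed into B major it is written bVII7.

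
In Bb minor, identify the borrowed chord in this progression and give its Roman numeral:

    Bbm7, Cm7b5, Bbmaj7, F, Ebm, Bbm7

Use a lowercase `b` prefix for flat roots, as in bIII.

Imaj7

Bb minor has the diatonic set Bbm, Cdim, Db, Ebm, F, Gb, Ab (with V from harmonic minor). Bbm7, Cm7b5, F and Ebm are all diatonic. Bbmaj7 (Bb–D–F–A) doesn't fit — on degree 1 Bb minor would have Bbm (i). Bbmaj7 is the degree-1 chord of Bb major, so it is the borrowed Imaj7.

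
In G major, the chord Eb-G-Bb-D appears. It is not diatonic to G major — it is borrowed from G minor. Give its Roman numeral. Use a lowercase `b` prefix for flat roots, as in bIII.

bVImaj7

The root Eb is the lowered 6th scale degree — diatonically G major has E there. Diatonically G major has Em (vi) on that degree; Eb–G–Bb–D is instead the major-seventh chord native to G minor, so it takes the label bVImaj7.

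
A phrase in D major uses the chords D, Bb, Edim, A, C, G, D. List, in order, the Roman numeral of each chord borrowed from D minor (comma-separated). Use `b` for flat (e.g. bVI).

bVI, ii°, bVII

The diatonic triads in D major are D, Em, F#m, G, A, Bm, C#dim. D, A and G are all diatonic. Bb (Bb–D–F) is not: scale degree 6 in D major carries Bm (vi). In D minor the chord on that degree is Bb, so here it functions as bVI, borrowed from the parallel minor. Edim (E–G–Bb) doesn't fit — on degree 2 D major would have Em (ii). Edim is the degree-2 chord of D minor, so it is the borrowed ii°. C (C–E–G) doesn't fit — on degree 7 D major would have C#dim (vii°). C is the degree-7 chord of D minor, so it is the borrowed bVII.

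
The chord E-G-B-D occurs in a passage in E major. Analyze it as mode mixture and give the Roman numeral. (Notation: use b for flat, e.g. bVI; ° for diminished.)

i7

The root E is the diatonic 1st degree of E major; the borrowing shows in the chord quality. Diatonically E major has E (I) on that degree; E–G–B–D is instead the minor-seventh chord native to E minor, so it takes the label i7.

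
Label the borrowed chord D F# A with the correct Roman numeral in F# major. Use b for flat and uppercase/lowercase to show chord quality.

D is the lowered form of scale degree 6 in F# major (the diatonic degree 6 is D#). Diatonically F# major has D#m (vi) on that degree; D–F#–A is instead the major chord native to F# minor, so it takes the label bVI.

bVI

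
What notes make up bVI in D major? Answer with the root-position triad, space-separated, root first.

bVI is built on the lowered scale degree 6. In D major degree 6 is B; lowered it becomes Bb. Building the major chord from the parallel minor on Bb: Bb–D–F.

Bb D F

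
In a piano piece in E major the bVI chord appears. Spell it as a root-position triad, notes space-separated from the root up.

C E G

Scale degree 6 in E major is C#. bVI uses the lowered form, C, taken from E minor. Building the major chord from the parallel minor on C: C–E–G.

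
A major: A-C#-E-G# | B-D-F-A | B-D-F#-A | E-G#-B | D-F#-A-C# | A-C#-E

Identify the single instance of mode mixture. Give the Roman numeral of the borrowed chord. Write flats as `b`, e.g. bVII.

iiø7

In A major the diatonic chords are A, Bm, C#m, D, E, F#m, G#dim. A–C#–E–G# = Amaj7, B–D–F#–A = Bm7, E–G#–B = E, D–F#–A–C# = Dmaj7 and A–C#–E = A all belong to that set. B–D–F–A is not: scale degree 2 in A major carries Bm (ii). In A minor the chord on that degree is Bm7b5, so here it functions as iiø7, borrowed from the parallel minor.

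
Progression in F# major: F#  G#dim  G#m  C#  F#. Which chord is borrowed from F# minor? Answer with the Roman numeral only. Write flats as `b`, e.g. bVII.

In F# major the diatonic chords are F#, G#m, A#m, B, C#, D#m, E#dim. F#, G#m and C# all belong to that set. G#dim (G#–B–D) is not: scale degree 2 in F# major carries G#m (ii). In F# minor the chord on that degree is G#dim, so here it functions as ii°, borrowed from the parallel minor.

ii°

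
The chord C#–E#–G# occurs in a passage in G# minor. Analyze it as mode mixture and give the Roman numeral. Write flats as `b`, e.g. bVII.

C# is scale degree 4 in G# minor. C#–E#–G# is a major chord — the form found in G# major, not the diatonic iv (C#m). Borrowed into G# minor it is written IV.

IV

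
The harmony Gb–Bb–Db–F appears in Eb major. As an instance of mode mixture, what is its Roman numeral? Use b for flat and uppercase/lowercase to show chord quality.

The root Gb is the lowered 3rd scale degree — diatonically Eb major has G there. The diatonic chord on degree 3 would be Gm (iii), but Gb–Bb–Db–F is the major-seventh chord from Eb minor. As a borrowed chord it is labeled bIIImaj7.

bIIImaj7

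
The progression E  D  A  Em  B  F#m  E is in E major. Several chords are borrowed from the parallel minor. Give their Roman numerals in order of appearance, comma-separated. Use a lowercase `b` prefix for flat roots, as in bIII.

bVII, i

The diatonic triads in E major are E, F#m, G#m, A, B, C#m, D#dim. Of the given chords, E, A, B and F#m are diatonic. But D (D–F#–A) is foreign: the diatonic vii° on degree 7 is D#dim, whereas D comes from E minor. It is labeled bVII. But Em (E–G–B) is foreign: the diatonic I on degree 1 is E, whereas Em comes from E minor. It is labeled i.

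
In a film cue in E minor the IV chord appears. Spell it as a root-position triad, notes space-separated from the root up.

IV is built on scale degree 4, which is A in both E minor and its parallel. In E major the chord on A is A–C#–E.

A C# E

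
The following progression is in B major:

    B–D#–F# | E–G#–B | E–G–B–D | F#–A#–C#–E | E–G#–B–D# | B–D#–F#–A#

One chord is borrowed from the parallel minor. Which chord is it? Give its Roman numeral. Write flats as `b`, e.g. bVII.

B major has the diatonic set B, C#m, D#m, E, F#, G#m, A#dim. B–D#–F# = B, E–G#–B = E, F#–A#–C#–E = F#7, E–G#–B–D# = Emaj7 and B–D#–F#–A# = Bmaj7 all belong to that set. E–G–B–D is not: scale degree 4 in B major carries E (IV). In B minor the chord on that degree is Em7, so here it functions as iv7, borrowed from the parallel minor.

iv7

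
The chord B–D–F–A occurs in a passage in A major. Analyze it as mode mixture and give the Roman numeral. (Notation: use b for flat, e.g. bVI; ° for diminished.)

The root B is the diatonic 2nd degree of A major; the borrowing shows in the chord quality. The diatonic chord on degree 2 would be Bm (ii), but B–D–F–A is the half-diminished-seventh chord from A minor. As a borrowed chord it is labeled iiø7.

iiø7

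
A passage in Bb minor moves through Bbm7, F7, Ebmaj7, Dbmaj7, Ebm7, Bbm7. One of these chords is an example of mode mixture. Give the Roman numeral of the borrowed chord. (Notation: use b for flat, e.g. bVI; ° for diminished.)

The diatonic triads in Bb minor (with V from harmonic minor) are Bbm, Cdim, Db, Ebm, F, Gb, Ab. Bbm7, F7, Dbmaj7 and Ebm7 are all diatonic. Ebmaj7 (Eb–G–Bb–D) doesn't fit — on degree 4 Bb minor would have Ebm (iv). Ebmaj7 is the degree-4 chord of Bb major, so it is the borrowed IVmaj7.

IVmaj7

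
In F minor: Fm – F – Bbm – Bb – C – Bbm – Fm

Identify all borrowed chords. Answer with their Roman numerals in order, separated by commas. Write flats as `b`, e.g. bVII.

In F minor (with V from harmonic minor) the diatonic chords are Fm, Gdim, Ab, Bbm, C, Db, Eb. Fm, Bbm and C all belong to that set. F (F–A–C) is not: scale degree 1 in F minor carries Fm (i). In F major the chord on that degree is F, so here it functions as I, borrowed from the parallel major. Bb (Bb–D–F) doesn't fit — on degree 4 F minor would have Bbm (iv). Bb is the degree-4 chord of F major, so it is the borrowed IV.

I, IV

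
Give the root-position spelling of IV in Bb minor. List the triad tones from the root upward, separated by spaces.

Eb G Bb

IV is built on scale degree 4, which is Eb in both Bb minor and its parallel. In Bb major the chord on Eb is Eb–G–Bb.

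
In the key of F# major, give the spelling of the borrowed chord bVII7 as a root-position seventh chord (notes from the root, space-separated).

Scale degree 7 in F# major is E#. bVII7 uses the lowered form, E, taken from F# minor. In F# minor the chord on E is E–G#–B–D.

E G# B D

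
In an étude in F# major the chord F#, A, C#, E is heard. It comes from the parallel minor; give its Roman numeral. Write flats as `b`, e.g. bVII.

i7

The root F# is the diatonic 1st degree of F# major; the borrowing shows in the chord quality. F#–A–C#–E is a minor-seventh chord — the form found in F# minor, not the diatonic I (F#). Borrowed into F# major it is written i7.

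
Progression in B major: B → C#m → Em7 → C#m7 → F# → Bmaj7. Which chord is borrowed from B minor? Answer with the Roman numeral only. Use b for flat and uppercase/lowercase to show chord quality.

In B major the diatonic chords are B, C#m, D#m, E, F#, G#m, A#dim. B, C#m, C#m7, F# and Bmaj7 all belong to that set. Em7 (E–G–B–D) is not: scale degree 4 in B major carries E (IV). In B minor the chord on that degree is Em7, so here it functions as iv7, borrowed from the parallel minor.

iv7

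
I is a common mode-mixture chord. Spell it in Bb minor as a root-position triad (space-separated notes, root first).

Bb D F

I is built on scale degree 1, which is Bb in both Bb minor and its parallel. In Bb major the chord on Bb is Bb–D–F.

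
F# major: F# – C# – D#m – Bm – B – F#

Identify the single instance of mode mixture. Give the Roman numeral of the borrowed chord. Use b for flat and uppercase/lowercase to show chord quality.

iv

F# major has the diatonic set F#, G#m, A#m, B, C#, D#m, E#dim. Of the given chords, F#, C#, D#m and B are diatonic. Bm (B–D–F#) doesn't fit — on degree 4 F# major would have B (IV). Bm is the degree-4 chord of F# minor, so it is the borrowed iv.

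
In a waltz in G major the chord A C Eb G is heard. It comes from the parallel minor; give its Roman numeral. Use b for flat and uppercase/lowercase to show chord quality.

iiø7

A is scale degree 2 in G major. Diatonically G major has Am (ii) on that degree; A–C–Eb–G is instead the half-diminished-seventh chord native to G minor, so it takes the label iiø7.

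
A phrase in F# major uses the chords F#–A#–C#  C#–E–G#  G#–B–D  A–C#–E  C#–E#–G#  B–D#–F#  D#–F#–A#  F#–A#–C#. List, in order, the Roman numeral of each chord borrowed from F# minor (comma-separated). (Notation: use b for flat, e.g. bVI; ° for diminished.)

In F# major the diatonic chords are F#, G#m, A#m, B, C#, D#m, E#dim. F#–A#–C# = F#, C#–E#–G# = C#, B–D#–F# = B and D#–F#–A# = D#m all belong to that set. C#–E–G# doesn't fit — on degree 5 F# major would have C# (V). C#m is the degree-5 chord of F# minor, so it is the borrowed v. G#–B–D doesn't fit — on degree 2 F# major would have G#m (ii). G#dim is the degree-2 chord of F# minor, so it is the borrowed ii°. A–C#–E doesn't fit — on degree 3 F# major would have A#m (iii). A is the degree-3 chord of F# minor, so it is the borrowed bIII.

v, ii°, bIII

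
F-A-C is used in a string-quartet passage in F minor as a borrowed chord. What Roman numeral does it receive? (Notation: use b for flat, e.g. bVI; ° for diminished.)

F is scale degree 1 in F minor. The diatonic chord on degree 1 would be Fm (i), but F–A–C is the major chord from F major. As a borrowed chord it is labeled I.

I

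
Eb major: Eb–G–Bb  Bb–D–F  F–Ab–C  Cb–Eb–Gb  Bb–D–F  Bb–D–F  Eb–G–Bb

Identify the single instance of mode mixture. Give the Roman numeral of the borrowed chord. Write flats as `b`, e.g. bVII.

Eb major has the diatonic set Eb, Fm, Gm, Ab, Bb, Cm, Ddim. Eb–G–Bb = Eb, Bb–D–F = Bb and F–Ab–C = Fm are all diatonic. Cb–Eb–Gb is not: scale degree 6 in Eb major carries Cm (vi). In Eb minor the chord on that degree is Cb, so here it functions as bVI, borrowed from the parallel minor.

bVI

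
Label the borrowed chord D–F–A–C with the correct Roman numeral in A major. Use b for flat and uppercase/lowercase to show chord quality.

D is scale degree 4 in A major. Diatonically A major has D (IV) on that degree; D–F–A–C is instead the minor-seventh chord native to A minor, so it takes the label iv7.

iv7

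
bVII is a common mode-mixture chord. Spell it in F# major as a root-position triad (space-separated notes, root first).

E G# B

bVII is built on the lowered scale degree 7. In F# major degree 7 is E#; lowered it becomes E. In F# minor the chord on E is E–G#–B.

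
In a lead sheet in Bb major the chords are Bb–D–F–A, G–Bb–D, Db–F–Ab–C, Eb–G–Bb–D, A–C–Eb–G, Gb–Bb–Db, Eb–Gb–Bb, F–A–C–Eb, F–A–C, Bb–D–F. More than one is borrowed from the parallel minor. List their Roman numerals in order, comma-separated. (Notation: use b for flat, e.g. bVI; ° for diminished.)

The diatonic triads in Bb major are Bb, Cm, Dm, Eb, F, Gm, Adim. Bb–D–F–A = Bbmaj7, G–Bb–D = Gm, Eb–G–Bb–D = Ebmaj7, A–C–Eb–G = Am7b5, F–A–C–Eb = F7, F–A–C = F and Bb–D–F = Bb are all diatonic. Db–F–Ab–C is not: scale degree 3 in Bb major carries Dm (iii). In Bb minor the chord on that degree is Dbmaj7, so here it functions as bIIImaj7, borrowed from the parallel minor. But Gb–Bb–Db is foreign: the diatonic vi on degree 6 is Gm, whereas Gb comes from Bb minor. It is labeled bVI. Eb–Gb–Bb is not: scale degree 4 in Bb major carries Eb (IV). In Bb minor the chord on that degree is Ebm, so here it functions as iv, borrowed from the parallel minor.

bIIImaj7, bVI, iv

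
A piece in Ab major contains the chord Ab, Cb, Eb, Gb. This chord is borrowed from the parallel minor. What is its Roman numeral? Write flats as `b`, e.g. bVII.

i7

Ab is scale degree 1 in Ab major. The diatonic chord on degree 1 would be Ab (I), but Ab–Cb–Eb–Gb is the minor-seventh chord from Ab minor. As a borrowed chord it is labeled i7.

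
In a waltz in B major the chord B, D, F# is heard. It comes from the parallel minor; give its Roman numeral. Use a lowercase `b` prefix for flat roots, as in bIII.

B is scale degree 1 in B major. Diatonically B major has B (I) on that degree; B–D–F# is instead the minor chord native to B minor, so it takes the label i.

i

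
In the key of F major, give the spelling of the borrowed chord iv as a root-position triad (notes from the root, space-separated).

Bb Db F

iv is built on scale degree 4, which is Bb in both F major and its parallel. Stacking thirds in F minor on Bb gives Bb–Db–F.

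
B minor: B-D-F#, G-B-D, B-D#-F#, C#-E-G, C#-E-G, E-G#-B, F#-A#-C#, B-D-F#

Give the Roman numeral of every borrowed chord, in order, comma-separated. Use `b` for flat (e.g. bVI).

I, IV

B minor has the diatonic set Bm, C#dim, D, Em, F#, G, A (with V from harmonic minor). Of the given chords, B–D–F# = Bm, G–B–D = G, C#–E–G = C#dim and F#–A#–C# = F# are diatonic. B–D#–F# is not: scale degree 1 in B minor carries Bm (i). In B major the chord on that degree is B, so here it functions as I, borrowed from the parallel major. E–G#–B is not: scale degree 4 in B minor carries Em (iv). In B major the chord on that degree is E, so here it functions as IV, borrowed from the parallel major.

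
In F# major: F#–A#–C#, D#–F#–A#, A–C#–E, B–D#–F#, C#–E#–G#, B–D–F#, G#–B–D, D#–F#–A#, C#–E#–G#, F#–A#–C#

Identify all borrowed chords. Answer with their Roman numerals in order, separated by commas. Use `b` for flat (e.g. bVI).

F# major has the diatonic set F#, G#m, A#m, B, C#, D#m, E#dim. F#–A#–C# = F#, D#–F#–A# = D#m, B–D#–F# = B and C#–E#–G# = C# are all diatonic. A–C#–E doesn't fit — on degree 3 F# major would have A#m (iii). A is the degree-3 chord of F# minor, so it is the borrowed bIII. But B–D–F# is foreign: the diatonic IV on degree 4 is B, whereas Bm comes from F# minor. It is labeled iv. G#–B–D is not: scale degree 2 in F# major carries G#m (ii). In F# minor the chord on that degree is G#dim, so here it functions as ii°, borrowed from the parallel minor.

bIII, iv, ii°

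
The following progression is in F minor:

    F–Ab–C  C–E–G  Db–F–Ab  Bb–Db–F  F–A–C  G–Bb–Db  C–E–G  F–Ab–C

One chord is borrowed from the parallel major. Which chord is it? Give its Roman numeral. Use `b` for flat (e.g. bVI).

In F minor (with V from harmonic minor) the diatonic chords are Fm, Gdim, Ab, Bbm, C, Db, Eb. F–Ab–C = Fm, C–E–G = C, Db–F–Ab = Db, Bb–Db–F = Bbm and G–Bb–Db = Gdim are all diatonic. F–A–C is not: scale degree 1 in F minor carries Fm (i). In F major the chord on that degree is F, so here it functions as I, borrowed from the parallel major.

I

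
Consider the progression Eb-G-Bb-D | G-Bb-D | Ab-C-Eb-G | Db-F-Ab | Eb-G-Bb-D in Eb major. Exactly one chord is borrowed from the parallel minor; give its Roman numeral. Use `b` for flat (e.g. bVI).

bVII

In Eb major the diatonic chords are Eb, Fm, Gm, Ab, Bb, Cm, Ddim. Eb–G–Bb–D = Ebmaj7, G–Bb–D = Gm and Ab–C–Eb–G = Abmaj7 are all diatonic. Db–F–Ab doesn't fit — on degree 7 Eb major would have Ddim (vii°). Db is the degree-7 chord of Eb minor, so it is the borrowed bVII.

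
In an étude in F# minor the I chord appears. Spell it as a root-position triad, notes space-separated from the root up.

F# A# C#

I is built on scale degree 1, which is F# in both F# minor and its parallel. Stacking thirds in F# major on F# gives F#–A#–C#.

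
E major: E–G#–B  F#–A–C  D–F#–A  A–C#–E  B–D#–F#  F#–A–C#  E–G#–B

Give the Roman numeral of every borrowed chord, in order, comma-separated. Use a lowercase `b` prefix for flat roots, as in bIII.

ii°, bVII

In E major the diatonic chords are E, F#m, G#m, A, B, C#m, D#dim. E–G#–B = E, A–C#–E = A, B–D#–F# = B and F#–A–C# = F#m all belong to that set. F#–A–C is not: scale degree 2 in E major carries F#m (ii). In E minor the chord on that degree is F#dim, so here it functions as ii°, borrowed from the parallel minor. But D–F#–A is foreign: the diatonic vii° on degree 7 is D#dim, whereas D comes from E minor. It is labeled bVII.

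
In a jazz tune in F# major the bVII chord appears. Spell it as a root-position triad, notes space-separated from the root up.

E G# B

The root of bVII is the lowered 7th degree: E# becomes E. Building the major chord from the parallel minor on E: E–G#–B.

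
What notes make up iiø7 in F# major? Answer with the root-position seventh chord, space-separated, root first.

G# B D F#

iiø7 is built on scale degree 2, which is G# in both F# major and its parallel. Building the half-diminished-seventh chord from the parallel minor on G#: G#–B–D–F#.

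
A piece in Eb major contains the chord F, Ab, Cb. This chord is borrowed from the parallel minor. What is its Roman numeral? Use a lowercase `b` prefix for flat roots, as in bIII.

F is scale degree 2 in Eb major. Diatonically Eb major has Fm (ii) on that degree; F–Ab–Cb is instead the diminished chord native to Eb minor, so it takes the label ii°.

ii°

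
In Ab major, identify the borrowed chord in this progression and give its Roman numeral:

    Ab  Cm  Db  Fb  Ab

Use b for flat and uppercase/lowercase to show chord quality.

bVI

In Ab major the diatonic chords are Ab, Bbm, Cm, Db, Eb, Fm, Gdim. Ab, Cm and Db are all diatonic. Fb (Fb–Ab–Cb) doesn't fit — on degree 6 Ab major would have Fm (vi). Fb is the degree-6 chord of Ab minor, so it is the borrowed bVI.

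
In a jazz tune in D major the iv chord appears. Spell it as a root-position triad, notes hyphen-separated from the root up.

The root, G, is scale degree 4 — the same note in D major and D minor; only the chord quality changes. Stacking thirds in D minor on G gives G–Bb–D.

G-Bb-D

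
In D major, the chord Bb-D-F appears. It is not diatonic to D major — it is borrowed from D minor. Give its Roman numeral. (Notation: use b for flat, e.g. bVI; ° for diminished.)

bVI

In D major scale degree 6 is B; Bb is its lowered form, from D minor. Bb–D–F is a major chord — the form found in D minor, not the diatonic vi (Bm). Borrowed into D major it is written bVI.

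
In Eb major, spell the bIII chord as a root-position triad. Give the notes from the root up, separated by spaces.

Scale degree 3 in Eb major is G. bIII uses the lowered form, Gb, taken from Eb minor. Building the major chord from the parallel minor on Gb: Gb–Bb–Db.

Gb Bb Db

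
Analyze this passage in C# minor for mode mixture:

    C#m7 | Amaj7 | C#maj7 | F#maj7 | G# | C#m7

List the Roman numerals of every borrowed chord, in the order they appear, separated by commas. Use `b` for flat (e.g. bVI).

In C# minor (with V from harmonic minor) the diatonic chords are C#m, D#dim, E, F#m, G#, A, B. Of the given chords, C#m7, Amaj7 and G# are diatonic. C#maj7 (C#–E#–G#–B#) doesn't fit — on degree 1 C# minor would have C#m (i). C#maj7 is the degree-1 chord of C# major, so it is the borrowed Imaj7. But F#maj7 (F#–A#–C#–E#) is foreign: the diatonic iv on degree 4 is F#m, whereas F#maj7 comes from C# major. It is labeled IVmaj7.

Imaj7, IVmaj7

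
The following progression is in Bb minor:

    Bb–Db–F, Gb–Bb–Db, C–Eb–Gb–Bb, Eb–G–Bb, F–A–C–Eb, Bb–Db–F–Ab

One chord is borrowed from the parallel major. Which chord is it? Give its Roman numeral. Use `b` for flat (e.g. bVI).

IV

The diatonic triads in Bb minor (with V from harmonic minor) are Bbm, Cdim, Db, Ebm, F, Gb, Ab. Of the given chords, Bb–Db–F = Bbm, Gb–Bb–Db = Gb, C–Eb–Gb–Bb = Cm7b5, F–A–C–Eb = F7 and Bb–Db–F–Ab = Bbm7 are diatonic. Eb–G–Bb is not: scale degree 4 in Bb minor carries Ebm (iv). In Bb major the chord on that degree is Eb, so here it functions as IV, borrowed from the parallel major.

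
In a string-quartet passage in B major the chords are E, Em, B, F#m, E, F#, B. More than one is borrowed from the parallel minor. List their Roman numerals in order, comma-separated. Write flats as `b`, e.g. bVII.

iv, v

The diatonic triads in B major are B, C#m, D#m, E, F#, G#m, A#dim. E, B and F# all belong to that set. But Em (E–G–B) is foreign: the diatonic IV on degree 4 is E, whereas Em comes from B minor. It is labeled iv. F#m (F#–A–C#) is not: scale degree 5 in B major carries F# (V). In B minor the chord on that degree is F#m, so here it functions as v, borrowed from the parallel minor.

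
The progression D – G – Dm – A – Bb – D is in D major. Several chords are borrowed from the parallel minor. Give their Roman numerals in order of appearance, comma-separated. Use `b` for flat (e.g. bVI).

i, bVI

D major has the diatonic set D, Em, F#m, G, A, Bm, C#dim. D, G and A all belong to that set. Dm (D–F–A) is not: scale degree 1 in D major carries D (I). In D minor the chord on that degree is Dm, so here it functions as i, borrowed from the parallel minor. Bb (Bb–D–F) is not: scale degree 6 in D major carries Bm (vi). In D minor the chord on that degree is Bb, so here it functions as bVI, borrowed from the parallel minor.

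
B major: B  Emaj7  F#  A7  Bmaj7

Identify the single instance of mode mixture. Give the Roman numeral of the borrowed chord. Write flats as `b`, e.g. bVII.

bVII7

B major has the diatonic set B, C#m, D#m, E, F#, G#m, A#dim. B, Emaj7, F# and Bmaj7 all belong to that set. But A7 (A–C#–E–G) is foreign: the diatonic vii° on degree 7 is A#dim, whereas A7 comes from B minor. It is labeled bVII7.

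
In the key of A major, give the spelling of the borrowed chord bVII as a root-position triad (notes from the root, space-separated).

The root of bVII is the lowered 7th degree: G# becomes G. In A minor the chord on G is G–B–D.

G B D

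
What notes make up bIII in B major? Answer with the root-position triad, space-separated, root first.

Scale degree 3 in B major is D#. bIII uses the lowered form, D, taken from B minor. Building the major chord from the parallel minor on D: D–F#–A.

D F# A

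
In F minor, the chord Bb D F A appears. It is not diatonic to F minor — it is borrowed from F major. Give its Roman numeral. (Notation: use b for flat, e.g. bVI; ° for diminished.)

IVmaj7

The root Bb is the diatonic 4th degree of F minor; the borrowing shows in the chord quality. The diatonic chord on degree 4 would be Bbm (iv), but Bb–D–F–A is the major-seventh chord from F major. As a borrowed chord it is labeled IVmaj7.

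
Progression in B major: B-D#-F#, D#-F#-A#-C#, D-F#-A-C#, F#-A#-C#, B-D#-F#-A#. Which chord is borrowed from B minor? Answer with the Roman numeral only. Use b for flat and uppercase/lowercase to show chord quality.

bIIImaj7

B major has the diatonic set B, C#m, D#m, E, F#, G#m, A#dim. B–D#–F# = B, D#–F#–A#–C# = D#m7, F#–A#–C# = F# and B–D#–F#–A# = Bmaj7 are all diatonic. D–F#–A–C# is not: scale degree 3 in B major carries D#m (iii). In B minor the chord on that degree is Dmaj7, so here it functions as bIIImaj7, borrowed from the parallel minor.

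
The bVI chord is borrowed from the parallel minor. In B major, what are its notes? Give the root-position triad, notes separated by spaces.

G B D

bVI is built on the lowered scale degree 6. In B major degree 6 is G#; lowered it becomes G. Building the major chord from the parallel minor on G: G–B–D.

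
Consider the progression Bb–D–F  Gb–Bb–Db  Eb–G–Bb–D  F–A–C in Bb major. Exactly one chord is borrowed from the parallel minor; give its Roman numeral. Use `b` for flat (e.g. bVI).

bVI

The diatonic triads in Bb major are Bb, Cm, Dm, Eb, F, Gm, Adim. Of the given chords, Bb–D–F = Bb, Eb–G–Bb–D = Ebmaj7 and F–A–C = F are diatonic. But Gb–Bb–Db is foreign: the diatonic vi on degree 6 is Gm, whereas Gb comes from Bb minor. It is labeled bVI.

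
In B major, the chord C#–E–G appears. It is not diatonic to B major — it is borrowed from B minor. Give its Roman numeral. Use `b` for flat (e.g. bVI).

ii°

C# is scale degree 2 in B major. The diatonic chord on degree 2 would be C#m (ii), but C#–E–G is the diminished chord from B minor. As a borrowed chord it is labeled ii°.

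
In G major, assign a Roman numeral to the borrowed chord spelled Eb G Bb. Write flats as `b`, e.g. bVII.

In G major scale degree 6 is E; Eb is its lowered form, from G minor. The diatonic chord on degree 6 would be Em (vi), but Eb–G–Bb is the major chord from G minor. As a borrowed chord it is labeled bVI.

bVI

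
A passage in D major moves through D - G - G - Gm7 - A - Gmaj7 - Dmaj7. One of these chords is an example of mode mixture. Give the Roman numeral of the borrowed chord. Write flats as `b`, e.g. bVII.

iv7

In D major the diatonic chords are D, Em, F#m, G, A, Bm, C#dim. Of the given chords, D, G, A, Gmaj7 and Dmaj7 are diatonic. Gm7 (G–Bb–D–F) doesn't fit — on degree 4 D major would have G (IV). Gm7 is the degree-4 chord of D minor, so it is the borrowed iv7.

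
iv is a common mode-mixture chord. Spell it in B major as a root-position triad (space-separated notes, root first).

The root, E, is scale degree 4 — the same note in B major and B minor; only the chord quality changes. Building the minor chord from the parallel minor on E: E–G–B.

E G B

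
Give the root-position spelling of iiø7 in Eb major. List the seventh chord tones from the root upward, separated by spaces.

F Ab Cb Eb

The root, F, is scale degree 2 — the same note in Eb major and Eb minor; only the chord quality changes. Stacking thirds in Eb minor on F gives F–Ab–Cb–Eb.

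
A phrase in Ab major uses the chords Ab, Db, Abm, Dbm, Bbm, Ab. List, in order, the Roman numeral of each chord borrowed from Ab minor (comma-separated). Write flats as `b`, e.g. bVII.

Ab major has the diatonic set Ab, Bbm, Cm, Db, Eb, Fm, Gdim. Of the given chords, Ab, Db and Bbm are diatonic. Abm (Ab–Cb–Eb) is not: scale degree 1 in Ab major carries Ab (I). In Ab minor the chord on that degree is Abm, so here it functions as i, borrowed from the parallel minor. But Dbm (Db–Fb–Ab) is foreign: the diatonic IV on degree 4 is Db, whereas Dbm comes from Ab minor. It is labeled iv.

i, iv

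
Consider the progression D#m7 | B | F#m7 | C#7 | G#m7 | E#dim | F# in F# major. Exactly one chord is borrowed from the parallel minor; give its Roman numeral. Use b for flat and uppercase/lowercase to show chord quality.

i7

F# major has the diatonic set F#, G#m, A#m, B, C#, D#m, E#dim. Of the given chords, D#m7, B, C#7, G#m7, E#dim and F# are diatonic. F#m7 (F#–A–C#–E) doesn't fit — on degree 1 F# major would have F# (I). F#m7 is the degree-1 chord of F# minor, so it is the borrowed i7.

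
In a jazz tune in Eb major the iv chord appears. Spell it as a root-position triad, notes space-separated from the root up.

The root, Ab, is scale degree 4 — the same note in Eb major and Eb minor; only the chord quality changes. Building the minor chord from the parallel minor on Ab: Ab–Cb–Eb.

Ab Cb Eb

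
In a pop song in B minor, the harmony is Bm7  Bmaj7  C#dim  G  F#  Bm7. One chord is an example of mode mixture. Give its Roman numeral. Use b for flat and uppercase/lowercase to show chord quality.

The diatonic triads in B minor (with V from harmonic minor) are Bm, C#dim, D, Em, F#, G, A. Bm7, C#dim, G and F# are all diatonic. Bmaj7 (B–D#–F#–A#) doesn't fit — on degree 1 B minor would have Bm (i). Bmaj7 is the degree-1 chord of B major, so it is the borrowed Imaj7.

Imaj7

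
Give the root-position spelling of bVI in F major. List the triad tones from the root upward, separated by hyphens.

Db-F-Ab

Scale degree 6 in F major is D. bVI uses the lowered form, Db, taken from F minor. In F minor the chord on Db is Db–F–Ab.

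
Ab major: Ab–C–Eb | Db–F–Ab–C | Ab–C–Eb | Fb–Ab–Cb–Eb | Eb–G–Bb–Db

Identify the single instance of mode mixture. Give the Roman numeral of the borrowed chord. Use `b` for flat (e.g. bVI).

In Ab major the diatonic chords are Ab, Bbm, Cm, Db, Eb, Fm, Gdim. Ab–C–Eb = Ab, Db–F–Ab–C = Dbmaj7 and Eb–G–Bb–Db = Eb7 all belong to that set. Fb–Ab–Cb–Eb is not: scale degree 6 in Ab major carries Fm (vi). In Ab minor the chord on that degree is Fbmaj7, so here it functions as bVImaj7, borrowed from the parallel minor.

bVImaj7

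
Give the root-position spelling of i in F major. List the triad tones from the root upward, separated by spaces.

F Ab C

i is built on scale degree 1, which is F in both F major and its parallel. Building the minor chord from the parallel minor on F: F–Ab–C.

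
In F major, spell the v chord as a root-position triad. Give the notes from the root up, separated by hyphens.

The root, C, is scale degree 5 — the same note in F major and F minor; only the chord quality changes. Stacking thirds in F minor on C gives C–Eb–G.

C-Eb-G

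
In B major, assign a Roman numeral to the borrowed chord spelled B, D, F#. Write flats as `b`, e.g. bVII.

The root B is the diatonic 1st degree of B major; the borrowing shows in the chord quality. Diatonically B major has B (I) on that degree; B–D–F# is instead the minor chord native to B minor, so it takes the label i.

i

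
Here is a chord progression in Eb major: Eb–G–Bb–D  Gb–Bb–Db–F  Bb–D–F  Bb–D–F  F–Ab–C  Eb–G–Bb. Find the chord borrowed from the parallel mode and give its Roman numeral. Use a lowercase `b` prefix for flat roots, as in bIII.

The diatonic triads in Eb major are Eb, Fm, Gm, Ab, Bb, Cm, Ddim. Of the given chords, Eb–G–Bb–D = Ebmaj7, Bb–D–F = Bb, F–Ab–C = Fm and Eb–G–Bb = Eb are diatonic. Gb–Bb–Db–F is not: scale degree 3 in Eb major carries Gm (iii). In Eb minor the chord on that degree is Gbmaj7, so here it functions as bIIImaj7, borrowed from the parallel minor.

bIIImaj7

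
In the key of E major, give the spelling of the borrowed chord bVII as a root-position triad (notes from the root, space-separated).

The root of bVII is the lowered 7th degree: D# becomes D. Building the major chord from the parallel minor on D: D–F#–A.

D F# A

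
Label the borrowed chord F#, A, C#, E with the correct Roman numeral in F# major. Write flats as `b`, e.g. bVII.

F# is scale degree 1 in F# major. The diatonic chord on degree 1 would be F# (I), but F#–A–C#–E is the minor-seventh chord from F# minor. As a borrowed chord it is labeled i7.

i7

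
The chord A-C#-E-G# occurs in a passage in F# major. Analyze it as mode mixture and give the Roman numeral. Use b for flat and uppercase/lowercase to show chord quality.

bIIImaj7

A is the lowered form of scale degree 3 in F# major (the diatonic degree 3 is A#). The diatonic chord on degree 3 would be A#m (iii), but A–C#–E–G# is the major-seventh chord from F# minor. As a borrowed chord it is labeled bIIImaj7.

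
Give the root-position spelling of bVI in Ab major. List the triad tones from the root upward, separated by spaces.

The root of bVI is the lowered 6th degree: F becomes Fb. In Ab minor the chord on Fb is Fb–Ab–Cb.

Fb Ab Cb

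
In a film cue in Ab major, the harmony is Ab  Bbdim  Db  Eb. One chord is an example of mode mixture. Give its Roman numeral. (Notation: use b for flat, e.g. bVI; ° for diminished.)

ii°

In Ab major the diatonic chords are Ab, Bbm, Cm, Db, Eb, Fm, Gdim. Of the given chords, Ab, Db and Eb are diatonic. Bbdim (Bb–Db–Fb) doesn't fit — on degree 2 Ab major would have Bbm (ii). Bbdim is the degree-2 chord of Ab minor, so it is the borrowed ii°.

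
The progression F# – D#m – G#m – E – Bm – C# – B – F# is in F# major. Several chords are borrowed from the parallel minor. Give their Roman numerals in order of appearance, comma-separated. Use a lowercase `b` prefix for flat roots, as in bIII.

bVII, iv

In F# major the diatonic chords are F#, G#m, A#m, B, C#, D#m, E#dim. F#, D#m, G#m, C# and B are all diatonic. E (E–G#–B) doesn't fit — on degree 7 F# major would have E#dim (vii°). E is the degree-7 chord of F# minor, so it is the borrowed bVII. But Bm (B–D–F#) is foreign: the diatonic IV on degree 4 is B, whereas Bm comes from F# minor. It is labeled iv.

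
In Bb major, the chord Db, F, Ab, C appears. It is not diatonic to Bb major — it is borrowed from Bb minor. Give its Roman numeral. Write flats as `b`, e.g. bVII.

bIIImaj7

In Bb major scale degree 3 is D; Db is its lowered form, from Bb minor. Db–F–Ab–C is a major-seventh chord — the form found in Bb minor, not the diatonic iii (Dm). Borrowed into Bb major it is written bIIImaj7.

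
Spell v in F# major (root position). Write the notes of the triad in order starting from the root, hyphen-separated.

The root, C#, is scale degree 5 — the same note in F# major and F# minor; only the chord quality changes. Building the minor chord from the parallel minor on C#: C#–E–G#.

C#-E-G#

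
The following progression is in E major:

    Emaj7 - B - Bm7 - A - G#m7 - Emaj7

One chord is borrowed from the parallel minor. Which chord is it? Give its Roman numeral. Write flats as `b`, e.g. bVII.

v7

E major has the diatonic set E, F#m, G#m, A, B, C#m, D#dim. Of the given chords, Emaj7, B, A and G#m7 are diatonic. But Bm7 (B–D–F#–A) is foreign: the diatonic V on degree 5 is B, whereas Bm7 comes from E minor. It is labeled v7.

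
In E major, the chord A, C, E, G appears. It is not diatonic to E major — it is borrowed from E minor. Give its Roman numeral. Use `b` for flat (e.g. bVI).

The root A is the diatonic 4th degree of E major; the borrowing shows in the chord quality. The diatonic chord on degree 4 would be A (IV), but A–C–E–G is the minor-seventh chord from E minor. As a borrowed chord it is labeled iv7.

iv7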